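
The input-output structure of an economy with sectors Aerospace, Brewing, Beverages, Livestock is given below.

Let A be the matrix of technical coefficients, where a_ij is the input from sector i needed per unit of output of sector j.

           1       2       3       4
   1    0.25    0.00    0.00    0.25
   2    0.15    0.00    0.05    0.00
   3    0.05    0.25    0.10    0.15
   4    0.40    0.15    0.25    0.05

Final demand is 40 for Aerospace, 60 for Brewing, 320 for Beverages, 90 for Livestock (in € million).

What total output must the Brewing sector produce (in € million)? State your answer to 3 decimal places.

x_2 = 104.603

I − A =
  [   0.75     0.00     0.00    -0.25]
  [  -0.15     1.00    -0.05     0.00]
  [  -0.05    -0.25     0.90    -0.15]
  [  -0.40    -0.15    -0.25     0.95]
Compute the cofactors C_ij = (−1)^(i+j)·(3×3 minor ij) of I−A; the adjugate is their transpose:
adj(I−A) = Cᵀ =
  [ 0.804500   0.049375   0.064375   0.221875]
  [ 0.128000   0.520000   0.040000   0.040000]
  [ 0.146500   0.171875   0.606875   0.134375]
  [ 0.397500   0.148125   0.193125   0.665625]
det(I−A) = Σ_j (I−A)_1j·C_1j = (0.75)(0.804500) + (0.00)(0.128000) + (0.00)(0.146500) + (-0.25)(0.397500) = 0.5040
(I − A)⁻¹ = adj(I−A) / det(I−A) ≈
  [   1.5962     0.0980     0.1277     0.4402]
  [   0.2540     1.0317     0.0794     0.0794]
  [   0.2907     0.3410     1.2041     0.2666]
  [   0.7887     0.2939     0.3832     1.3207]
x = (I − A)⁻¹ d = adj(I−A)·d / det(I−A), with det(I−A) = 0.5040:
  x_1 = (0.804500·40 + 0.049375·60 + 0.064375·320 + 0.221875·90) / 0.5040 = 75.71125 / 0.5040 ≈ 150.221
  x_2 = (0.128000·40 + 0.520000·60 + 0.040000·320 + 0.040000·90) / 0.5040 = 52.72 / 0.5040 ≈ 104.603
  x_3 = (0.146500·40 + 0.171875·60 + 0.606875·320 + 0.134375·90) / 0.5040 = 222.46625 / 0.5040 ≈ 441.401
  x_4 = (0.397500·40 + 0.148125·60 + 0.193125·320 + 0.665625·90) / 0.5040 = 146.49375 / 0.5040 ≈ 290.662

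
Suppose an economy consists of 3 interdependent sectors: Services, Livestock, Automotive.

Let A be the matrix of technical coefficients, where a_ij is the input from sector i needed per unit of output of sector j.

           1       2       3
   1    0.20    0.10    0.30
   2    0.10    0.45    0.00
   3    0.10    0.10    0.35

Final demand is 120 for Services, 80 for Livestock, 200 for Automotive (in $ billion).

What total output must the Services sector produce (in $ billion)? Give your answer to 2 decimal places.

x_1 = 321.15

I − A =
  [   0.80    -0.10    -0.30]
  [  -0.10     0.55     0.00]
  [  -0.10    -0.10     0.65]
Cofactors of I−A, C_ij = (−1)^(i+j)·(minor ij) (rows/columns in the sector order above):
  C_11 = (0.55)(0.65) − (0.00)(-0.10) = 0.3575
  C_12 = −[(-0.10)(0.65) − (0.00)(-0.10)] = 0.0650
  C_13 = (-0.10)(-0.10) − (0.55)(-0.10) = 0.0650
  C_21 = −[(-0.10)(0.65) − (-0.30)(-0.10)] = 0.0950
  C_22 = (0.80)(0.65) − (-0.30)(-0.10) = 0.4900
  C_23 = −[(0.80)(-0.10) − (-0.10)(-0.10)] = 0.0900
  C_31 = (-0.10)(0.00) − (-0.30)(0.55) = 0.1650
  C_32 = −[(0.80)(0.00) − (-0.30)(-0.10)] = 0.0300
  C_33 = (0.80)(0.55) − (-0.10)(-0.10) = 0.4300
det(I−A) = Σ_j (I−A)_1j·C_1j = (0.80)(0.3575) + (-0.10)(0.0650) + (-0.30)(0.0650) = 0.2600
adj(I−A) = Cᵀ =
  [ 0.3575   0.0950   0.1650]
  [ 0.0650   0.4900   0.0300]
  [ 0.0650   0.0900   0.4300]
(I − A)⁻¹ = adj(I−A) / det(I−A) ≈
  [   1.3750     0.3654     0.6346]
  [   0.2500     1.8846     0.1154]
  [   0.2500     0.3462     1.6538]
x = (I − A)⁻¹ d = adj(I−A)·d / det(I−A), with det(I−A) = 0.2600:
  x_1 = (0.3575·120 + 0.0950·80 + 0.1650·200) / 0.2600 = 83.50 / 0.2600 ≈ 321.15
  x_2 = (0.0650·120 + 0.4900·80 + 0.0300·200) / 0.2600 = 53.00 / 0.2600 ≈ 203.85
  x_3 = (0.0650·120 + 0.0900·80 + 0.4300·200) / 0.2600 = 101.00 / 0.2600 ≈ 388.46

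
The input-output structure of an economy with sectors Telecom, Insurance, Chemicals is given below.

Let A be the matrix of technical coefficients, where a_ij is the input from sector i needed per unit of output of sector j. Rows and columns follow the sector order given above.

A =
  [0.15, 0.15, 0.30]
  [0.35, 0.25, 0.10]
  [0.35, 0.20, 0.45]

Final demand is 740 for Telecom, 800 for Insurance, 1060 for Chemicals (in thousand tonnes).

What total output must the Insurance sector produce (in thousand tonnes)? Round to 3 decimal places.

x_I = 3302.879

I − A =
  [   0.85    -0.15    -0.30]
  [  -0.35     0.75    -0.10]
  [  -0.35    -0.20     0.55]
Cofactors of I−A, C_ij = (−1)^(i+j)·(minor ij) (rows/columns in the sector order above):
  C_11 = (0.75)(0.55) − (-0.10)(-0.20) = 0.3925
  C_12 = −[(-0.35)(0.55) − (-0.10)(-0.35)] = 0.2275
  C_13 = (-0.35)(-0.20) − (0.75)(-0.35) = 0.3325
  C_21 = −[(-0.15)(0.55) − (-0.30)(-0.20)] = 0.1425
  C_22 = (0.85)(0.55) − (-0.30)(-0.35) = 0.3625
  C_23 = −[(0.85)(-0.20) − (-0.15)(-0.35)] = 0.2225
  C_31 = (-0.15)(-0.10) − (-0.30)(0.75) = 0.2400
  C_32 = −[(0.85)(-0.10) − (-0.30)(-0.35)] = 0.1900
  C_33 = (0.85)(0.75) − (-0.15)(-0.35) = 0.5850
det(I−A) = Σ_j (I−A)_1j·C_1j = (0.85)(0.3925) + (-0.15)(0.2275) + (-0.30)(0.3325) = 0.19975
adj(I−A) = Cᵀ =
  [ 0.3925   0.1425   0.2400]
  [ 0.2275   0.3625   0.1900]
  [ 0.3325   0.2225   0.5850]
(I − A)⁻¹ = adj(I−A) / det(I−A) ≈
  [   1.9650     0.7134     1.2015]
  [   1.1389     1.8148     0.9512]
  [   1.6646     1.1139     2.9287]
x = (I − A)⁻¹ d = adj(I−A)·d / det(I−A), with det(I−A) = 0.19975:
  x_T = (0.3925·740 + 0.1425·800 + 0.2400·1060) / 0.19975 = 658.85 / 0.19975 ≈ 3298.373
  x_I = (0.2275·740 + 0.3625·800 + 0.1900·1060) / 0.19975 = 659.75 / 0.19975 ≈ 3302.879
  x_C = (0.3325·740 + 0.2225·800 + 0.5850·1060) / 0.19975 = 1044.15 / 0.19975 ≈ 5227.284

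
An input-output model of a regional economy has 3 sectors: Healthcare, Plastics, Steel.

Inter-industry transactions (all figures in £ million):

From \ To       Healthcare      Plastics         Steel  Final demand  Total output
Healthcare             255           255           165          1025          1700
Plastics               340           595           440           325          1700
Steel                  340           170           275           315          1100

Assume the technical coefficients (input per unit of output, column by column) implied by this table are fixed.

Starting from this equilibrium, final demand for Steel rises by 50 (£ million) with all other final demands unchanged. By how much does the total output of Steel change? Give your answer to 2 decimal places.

Technical coefficients a_ij = z_ij / X_j:
  a_HH = 255/1700 = 0.15, a_PH = 340/1700 = 0.20, a_SH = 340/1700 = 0.20
  a_HP = 255/1700 = 0.15, a_PP = 595/1700 = 0.35, a_SP = 170/1700 = 0.10
  a_HS = 165/1100 = 0.15, a_PS = 440/1100 = 0.40, a_SS = 275/1100 = 0.25
I − A =
  [   0.85    -0.15    -0.15]
  [  -0.20     0.65    -0.40]
  [  -0.20    -0.10     0.75]
Cofactors of I−A, C_ij = (−1)^(i+j)·(minor ij) (rows/columns in the sector order above):
  C_11 = (0.65)(0.75) − (-0.40)(-0.10) = 0.4475
  C_12 = −[(-0.20)(0.75) − (-0.40)(-0.20)] = 0.2300
  C_13 = (-0.20)(-0.10) − (0.65)(-0.20) = 0.1500
  C_21 = −[(-0.15)(0.75) − (-0.15)(-0.10)] = 0.1275
  C_22 = (0.85)(0.75) − (-0.15)(-0.20) = 0.6075
  C_23 = −[(0.85)(-0.10) − (-0.15)(-0.20)] = 0.1150
  C_31 = (-0.15)(-0.40) − (-0.15)(0.65) = 0.1575
  C_32 = −[(0.85)(-0.40) − (-0.15)(-0.20)] = 0.3700
  C_33 = (0.85)(0.65) − (-0.15)(-0.20) = 0.5225
det(I−A) = Σ_j (I−A)_1j·C_1j = (0.85)(0.4475) + (-0.15)(0.2300) + (-0.15)(0.1500) = 0.323375
adj(I−A) = Cᵀ =
  [ 0.4475   0.1275   0.1575]
  [ 0.2300   0.6075   0.3700]
  [ 0.1500   0.1150   0.5225]
(I − A)⁻¹ = adj(I−A) / det(I−A) ≈
  [   1.3838     0.3943     0.4871]
  [   0.7112     1.8786     1.1442]
  [   0.4639     0.3556     1.6158]
Δx = (I − A)⁻¹ Δd with Δd having +50 in the Steel component and 0 elsewhere.
So Δx_S = L_SS · (+50), where L_SS = adj(I−A)_SS / det(I−A) = 0.5225 / 0.323375.
Δx_S = 0.5225 × (+50) / 0.323375 = 26.125 / 0.323375 ≈ 80.79.

Δx_S = 80.79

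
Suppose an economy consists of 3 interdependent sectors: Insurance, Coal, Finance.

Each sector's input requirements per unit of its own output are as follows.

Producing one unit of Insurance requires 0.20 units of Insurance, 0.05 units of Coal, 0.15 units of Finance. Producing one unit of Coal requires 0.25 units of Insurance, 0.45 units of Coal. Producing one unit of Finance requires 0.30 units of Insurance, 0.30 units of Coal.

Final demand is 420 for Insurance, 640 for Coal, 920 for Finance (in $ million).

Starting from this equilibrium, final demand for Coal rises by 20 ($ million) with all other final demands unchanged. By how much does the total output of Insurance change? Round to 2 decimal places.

I − A =
  [   0.80    -0.25    -0.30]
  [  -0.05     0.55    -0.30]
  [  -0.15     0.00     1.00]
Cofactors of I−A, C_ij = (−1)^(i+j)·(minor ij) (rows/columns in the sector order above):
  C_11 = (0.55)(1.00) − (-0.30)(0.00) = 0.5500
  C_12 = −[(-0.05)(1.00) − (-0.30)(-0.15)] = 0.0950
  C_13 = (-0.05)(0.00) − (0.55)(-0.15) = 0.0825
  C_21 = −[(-0.25)(1.00) − (-0.30)(0.00)] = 0.2500
  C_22 = (0.80)(1.00) − (-0.30)(-0.15) = 0.7550
  C_23 = −[(0.80)(0.00) − (-0.25)(-0.15)] = 0.0375
  C_31 = (-0.25)(-0.30) − (-0.30)(0.55) = 0.2400
  C_32 = −[(0.80)(-0.30) − (-0.30)(-0.05)] = 0.2550
  C_33 = (0.80)(0.55) − (-0.25)(-0.05) = 0.4275
det(I−A) = Σ_j (I−A)_1j·C_1j = (0.80)(0.5500) + (-0.25)(0.0950) + (-0.30)(0.0825) = 0.3915
adj(I−A) = Cᵀ =
  [ 0.5500   0.2500   0.2400]
  [ 0.0950   0.7550   0.2550]
  [ 0.0825   0.0375   0.4275]
(I − A)⁻¹ = adj(I−A) / det(I−A) ≈
  [   1.4049     0.6386     0.6130]
  [   0.2427     1.9285     0.6513]
  [   0.2107     0.0958     1.0920]
Δx = (I − A)⁻¹ Δd with Δd having +20 in the Coal component and 0 elsewhere.
So Δx_I = L_IC · (+20), where L_IC = adj(I−A)_IC / det(I−A) = 0.2500 / 0.3915.
Δx_I = 0.2500 × (+20) / 0.3915 = 5.00 / 0.3915 ≈ 12.77.

Δx_I = 12.77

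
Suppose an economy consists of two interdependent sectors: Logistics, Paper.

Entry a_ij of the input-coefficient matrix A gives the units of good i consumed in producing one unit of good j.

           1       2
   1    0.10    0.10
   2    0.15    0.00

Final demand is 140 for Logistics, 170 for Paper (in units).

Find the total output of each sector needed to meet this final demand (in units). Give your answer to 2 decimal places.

x_1 = 177.40, x_2 = 196.61

I − A =
  [   0.90    -0.10]
  [  -0.15     1.00]
det(I−A) = (0.90)(1.00) − (-0.10)(-0.15) = 0.8850
adj(I−A) = [[1.00, 0.10], [0.15, 0.90]]
(I − A)⁻¹ = adj(I−A) / det(I−A) ≈
  [   1.1299     0.1130]
  [   0.1695     1.0169]
x = (I − A)⁻¹ d = adj(I−A)·d / det(I−A), with det(I−A) = 0.8850:
  x_1 = (1.00·140 + 0.10·170) / 0.8850 = 157.00 / 0.8850 ≈ 177.40
  x_2 = (0.15·140 + 0.90·170) / 0.8850 = 174.00 / 0.8850 ≈ 196.61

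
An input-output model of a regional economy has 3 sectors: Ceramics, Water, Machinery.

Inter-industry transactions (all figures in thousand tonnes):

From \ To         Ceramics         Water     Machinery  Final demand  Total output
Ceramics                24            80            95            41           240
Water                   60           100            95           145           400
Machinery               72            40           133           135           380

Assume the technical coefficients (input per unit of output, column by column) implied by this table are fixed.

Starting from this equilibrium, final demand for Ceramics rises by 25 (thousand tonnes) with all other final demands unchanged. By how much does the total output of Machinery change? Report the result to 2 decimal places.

Δx_M = 20.41

Technical coefficients a_ij = z_ij / X_j:
  a_CC = 24/240 = 0.10, a_WC = 60/240 = 0.25, a_MC = 72/240 = 0.30
  a_CW = 80/400 = 0.20, a_WW = 100/400 = 0.25, a_MW = 40/400 = 0.10
  a_CM = 95/380 = 0.25, a_WM = 95/380 = 0.25, a_MM = 133/380 = 0.35
I − A =
  [   0.90    -0.20    -0.25]
  [  -0.25     0.75    -0.25]
  [  -0.30    -0.10     0.65]
Cofactors of I−A, C_ij = (−1)^(i+j)·(minor ij) (rows/columns in the sector order above):
  C_11 = (0.75)(0.65) − (-0.25)(-0.10) = 0.4625
  C_12 = −[(-0.25)(0.65) − (-0.25)(-0.30)] = 0.2375
  C_13 = (-0.25)(-0.10) − (0.75)(-0.30) = 0.2500
  C_21 = −[(-0.20)(0.65) − (-0.25)(-0.10)] = 0.1550
  C_22 = (0.90)(0.65) − (-0.25)(-0.30) = 0.5100
  C_23 = −[(0.90)(-0.10) − (-0.20)(-0.30)] = 0.1500
  C_31 = (-0.20)(-0.25) − (-0.25)(0.75) = 0.2375
  C_32 = −[(0.90)(-0.25) − (-0.25)(-0.25)] = 0.2875
  C_33 = (0.90)(0.75) − (-0.20)(-0.25) = 0.6250
det(I−A) = Σ_j (I−A)_1j·C_1j = (0.90)(0.4625) + (-0.20)(0.2375) + (-0.25)(0.2500) = 0.30625
adj(I−A) = Cᵀ =
  [ 0.4625   0.1550   0.2375]
  [ 0.2375   0.5100   0.2875]
  [ 0.2500   0.1500   0.6250]
(I − A)⁻¹ = adj(I−A) / det(I−A) ≈
  [   1.5102     0.5061     0.7755]
  [   0.7755     1.6653     0.9388]
  [   0.8163     0.4898     2.0408]
Δx = (I − A)⁻¹ Δd with Δd having +25 in the Ceramics component and 0 elsewhere.
So Δx_M = L_MC · (+25), where L_MC = adj(I−A)_MC / det(I−A) = 0.2500 / 0.30625.
Δx_M = 0.2500 × (+25) / 0.30625 = 6.25 / 0.30625 ≈ 20.41.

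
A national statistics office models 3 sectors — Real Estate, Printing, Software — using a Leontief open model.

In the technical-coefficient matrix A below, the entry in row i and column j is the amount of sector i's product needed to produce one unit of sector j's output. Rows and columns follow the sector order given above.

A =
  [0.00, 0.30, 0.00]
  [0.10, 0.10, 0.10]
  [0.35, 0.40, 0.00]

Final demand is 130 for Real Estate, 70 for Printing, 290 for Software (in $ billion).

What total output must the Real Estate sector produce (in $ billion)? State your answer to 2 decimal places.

I − A =
  [   1.00    -0.30     0.00]
  [  -0.10     0.90    -0.10]
  [  -0.35    -0.40     1.00]
Cofactors of I−A, C_ij = (−1)^(i+j)·(minor ij) (rows/columns in the sector order above):
  C_11 = (0.90)(1.00) − (-0.10)(-0.40) = 0.8600
  C_12 = −[(-0.10)(1.00) − (-0.10)(-0.35)] = 0.1350
  C_13 = (-0.10)(-0.40) − (0.90)(-0.35) = 0.3550
  C_21 = −[(-0.30)(1.00) − (0.00)(-0.40)] = 0.3000
  C_22 = (1.00)(1.00) − (0.00)(-0.35) = 1.0000
  C_23 = −[(1.00)(-0.40) − (-0.30)(-0.35)] = 0.5050
  C_31 = (-0.30)(-0.10) − (0.00)(0.90) = 0.0300
  C_32 = −[(1.00)(-0.10) − (0.00)(-0.10)] = 0.1000
  C_33 = (1.00)(0.90) − (-0.30)(-0.10) = 0.8700
det(I−A) = Σ_j (I−A)_1j·C_1j = (1.00)(0.8600) + (-0.30)(0.1350) + (0.00)(0.3550) = 0.8195
adj(I−A) = Cᵀ =
  [ 0.8600   0.3000   0.0300]
  [ 0.1350   1.0000   0.1000]
  [ 0.3550   0.5050   0.8700]
(I − A)⁻¹ = adj(I−A) / det(I−A) ≈
  [   1.0494     0.3661     0.0366]
  [   0.1647     1.2203     0.1220]
  [   0.4332     0.6162     1.0616]
x = (I − A)⁻¹ d = adj(I−A)·d / det(I−A), with det(I−A) = 0.8195:
  x_1 = (0.8600·130 + 0.3000·70 + 0.0300·290) / 0.8195 = 141.50 / 0.8195 ≈ 172.67
  x_2 = (0.1350·130 + 1.0000·70 + 0.1000·290) / 0.8195 = 116.55 / 0.8195 ≈ 142.22
  x_3 = (0.3550·130 + 0.5050·70 + 0.8700·290) / 0.8195 = 333.80 / 0.8195 ≈ 407.32

x_1 = 172.67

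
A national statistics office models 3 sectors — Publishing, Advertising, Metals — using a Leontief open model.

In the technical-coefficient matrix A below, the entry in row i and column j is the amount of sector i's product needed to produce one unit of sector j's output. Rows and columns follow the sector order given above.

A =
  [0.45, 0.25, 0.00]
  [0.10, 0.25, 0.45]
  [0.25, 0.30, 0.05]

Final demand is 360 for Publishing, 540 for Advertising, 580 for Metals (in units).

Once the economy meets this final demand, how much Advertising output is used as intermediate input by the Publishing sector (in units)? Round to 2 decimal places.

z_AP = 151.04

I − A =
  [   0.55    -0.25     0.00]
  [  -0.10     0.75    -0.45]
  [  -0.25    -0.30     0.95]
Cofactors of I−A, C_ij = (−1)^(i+j)·(minor ij) (rows/columns in the sector order above):
  C_11 = (0.75)(0.95) − (-0.45)(-0.30) = 0.5775
  C_12 = −[(-0.10)(0.95) − (-0.45)(-0.25)] = 0.2075
  C_13 = (-0.10)(-0.30) − (0.75)(-0.25) = 0.2175
  C_21 = −[(-0.25)(0.95) − (0.00)(-0.30)] = 0.2375
  C_22 = (0.55)(0.95) − (0.00)(-0.25) = 0.5225
  C_23 = −[(0.55)(-0.30) − (-0.25)(-0.25)] = 0.2275
  C_31 = (-0.25)(-0.45) − (0.00)(0.75) = 0.1125
  C_32 = −[(0.55)(-0.45) − (0.00)(-0.10)] = 0.2475
  C_33 = (0.55)(0.75) − (-0.25)(-0.10) = 0.3875
det(I−A) = Σ_j (I−A)_1j·C_1j = (0.55)(0.5775) + (-0.25)(0.2075) + (0.00)(0.2175) = 0.26575
adj(I−A) = Cᵀ =
  [ 0.5775   0.2375   0.1125]
  [ 0.2075   0.5225   0.2475]
  [ 0.2175   0.2275   0.3875]
(I − A)⁻¹ = adj(I−A) / det(I−A) ≈
  [   2.1731     0.8937     0.4233]
  [   0.7808     1.9661     0.9313]
  [   0.8184     0.8561     1.4581]
First solve x = (I − A)⁻¹ d = adj(I−A)·d / det(I−A); in particular x_P = (0.5775·360 + 0.2375·540 + 0.1125·580) / 0.26575 = 401.40 / 0.26575 ≈ 1510.4421.
Intermediate flow from A to P: z_AP = a_AP · x_P = 0.10 × 401.40 / 0.26575 = 40.14 / 0.26575 ≈ 151.04.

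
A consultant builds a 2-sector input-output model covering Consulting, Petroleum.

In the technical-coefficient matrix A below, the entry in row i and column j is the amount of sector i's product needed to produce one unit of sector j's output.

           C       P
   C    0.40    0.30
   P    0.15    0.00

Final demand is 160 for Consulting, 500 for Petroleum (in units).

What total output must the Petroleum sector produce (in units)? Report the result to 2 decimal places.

x_P = 583.78

I − A =
  [   0.60    -0.30]
  [  -0.15     1.00]
det(I−A) = (0.60)(1.00) − (-0.30)(-0.15) = 0.5550
adj(I−A) = [[1.00, 0.30], [0.15, 0.60]]
(I − A)⁻¹ = adj(I−A) / det(I−A) ≈
  [   1.8018     0.5405]
  [   0.2703     1.0811]
x = (I − A)⁻¹ d = adj(I−A)·d / det(I−A), with det(I−A) = 0.5550:
  x_C = (1.00·160 + 0.30·500) / 0.5550 = 310.00 / 0.5550 ≈ 558.56
  x_P = (0.15·160 + 0.60·500) / 0.5550 = 324.00 / 0.5550 ≈ 583.78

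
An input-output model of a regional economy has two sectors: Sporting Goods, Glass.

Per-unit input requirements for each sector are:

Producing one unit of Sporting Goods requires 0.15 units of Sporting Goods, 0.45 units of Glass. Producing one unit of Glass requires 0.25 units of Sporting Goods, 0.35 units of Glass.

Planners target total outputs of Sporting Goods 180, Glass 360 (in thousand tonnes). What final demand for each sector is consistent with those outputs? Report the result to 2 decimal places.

I − A =
  [   0.85    -0.25]
  [  -0.45     0.65]
d = (I − A) x:
  d_S = (+0.85)·180 + (-0.25)·360 = 63.00
  d_G = (-0.45)·180 + (+0.65)·360 = 153.00

d_S = 63.00, d_G = 153.00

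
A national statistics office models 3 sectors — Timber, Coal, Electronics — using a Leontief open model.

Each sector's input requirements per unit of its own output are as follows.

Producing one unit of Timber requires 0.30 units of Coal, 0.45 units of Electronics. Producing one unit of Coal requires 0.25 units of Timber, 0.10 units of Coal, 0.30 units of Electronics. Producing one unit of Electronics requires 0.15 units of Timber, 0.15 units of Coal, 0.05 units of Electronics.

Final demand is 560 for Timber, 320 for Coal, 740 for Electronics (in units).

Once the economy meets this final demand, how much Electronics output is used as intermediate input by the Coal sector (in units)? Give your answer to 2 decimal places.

I − A =
  [   1.00    -0.25    -0.15]
  [  -0.30     0.90    -0.15]
  [  -0.45    -0.30     0.95]
Cofactors of I−A, C_ij = (−1)^(i+j)·(minor ij) (rows/columns in the sector order above):
  C_11 = (0.90)(0.95) − (-0.15)(-0.30) = 0.8100
  C_12 = −[(-0.30)(0.95) − (-0.15)(-0.45)] = 0.3525
  C_13 = (-0.30)(-0.30) − (0.90)(-0.45) = 0.4950
  C_21 = −[(-0.25)(0.95) − (-0.15)(-0.30)] = 0.2825
  C_22 = (1.00)(0.95) − (-0.15)(-0.45) = 0.8825
  C_23 = −[(1.00)(-0.30) − (-0.25)(-0.45)] = 0.4125
  C_31 = (-0.25)(-0.15) − (-0.15)(0.90) = 0.1725
  C_32 = −[(1.00)(-0.15) − (-0.15)(-0.30)] = 0.1950
  C_33 = (1.00)(0.90) − (-0.25)(-0.30) = 0.8250
det(I−A) = Σ_j (I−A)_1j·C_1j = (1.00)(0.8100) + (-0.25)(0.3525) + (-0.15)(0.4950) = 0.647625
adj(I−A) = Cᵀ =
  [ 0.8100   0.2825   0.1725]
  [ 0.3525   0.8825   0.1950]
  [ 0.4950   0.4125   0.8250]
(I − A)⁻¹ = adj(I−A) / det(I−A) ≈
  [   1.2507     0.4362     0.2664]
  [   0.5443     1.3627     0.3011]
  [   0.7643     0.6369     1.2739]
First solve x = (I − A)⁻¹ d = adj(I−A)·d / det(I−A); in particular x_C = (0.3525·560 + 0.8825·320 + 0.1950·740) / 0.647625 = 624.10 / 0.647625 ≈ 963.6750.
Intermediate flow from E to C: z_EC = a_EC · x_C = 0.30 × 624.10 / 0.647625 = 187.23 / 0.647625 ≈ 289.10.

z_EC = 289.10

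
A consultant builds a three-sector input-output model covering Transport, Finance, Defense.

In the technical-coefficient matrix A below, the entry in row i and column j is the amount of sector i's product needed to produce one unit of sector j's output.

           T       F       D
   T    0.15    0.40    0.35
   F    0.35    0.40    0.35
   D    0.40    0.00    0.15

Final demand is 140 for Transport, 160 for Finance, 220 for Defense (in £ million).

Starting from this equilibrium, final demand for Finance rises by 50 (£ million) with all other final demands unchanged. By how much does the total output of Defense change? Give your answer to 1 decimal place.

Δx_D = 45.8

I − A =
  [   0.85    -0.40    -0.35]
  [  -0.35     0.60    -0.35]
  [  -0.40     0.00     0.85]
Cofactors of I−A, C_ij = (−1)^(i+j)·(minor ij) (rows/columns in the sector order above):
  C_11 = (0.60)(0.85) − (-0.35)(0.00) = 0.5100
  C_12 = −[(-0.35)(0.85) − (-0.35)(-0.40)] = 0.4375
  C_13 = (-0.35)(0.00) − (0.60)(-0.40) = 0.2400
  C_21 = −[(-0.40)(0.85) − (-0.35)(0.00)] = 0.3400
  C_22 = (0.85)(0.85) − (-0.35)(-0.40) = 0.5825
  C_23 = −[(0.85)(0.00) − (-0.40)(-0.40)] = 0.1600
  C_31 = (-0.40)(-0.35) − (-0.35)(0.60) = 0.3500
  C_32 = −[(0.85)(-0.35) − (-0.35)(-0.35)] = 0.4200
  C_33 = (0.85)(0.60) − (-0.40)(-0.35) = 0.3700
det(I−A) = Σ_j (I−A)_1j·C_1j = (0.85)(0.5100) + (-0.40)(0.4375) + (-0.35)(0.2400) = 0.1745
adj(I−A) = Cᵀ =
  [ 0.5100   0.3400   0.3500]
  [ 0.4375   0.5825   0.4200]
  [ 0.2400   0.1600   0.3700]
(I − A)⁻¹ = adj(I−A) / det(I−A) ≈
  [   2.9226     1.9484     2.0057]
  [   2.5072     3.3381     2.4069]
  [   1.3754     0.9169     2.1203]
Δx = (I − A)⁻¹ Δd with Δd having +50 in the Finance component and 0 elsewhere.
So Δx_D = L_DF · (+50), where L_DF = adj(I−A)_DF / det(I−A) = 0.1600 / 0.1745.
Δx_D = 0.1600 × (+50) / 0.1745 = 8.00 / 0.1745 ≈ 45.8.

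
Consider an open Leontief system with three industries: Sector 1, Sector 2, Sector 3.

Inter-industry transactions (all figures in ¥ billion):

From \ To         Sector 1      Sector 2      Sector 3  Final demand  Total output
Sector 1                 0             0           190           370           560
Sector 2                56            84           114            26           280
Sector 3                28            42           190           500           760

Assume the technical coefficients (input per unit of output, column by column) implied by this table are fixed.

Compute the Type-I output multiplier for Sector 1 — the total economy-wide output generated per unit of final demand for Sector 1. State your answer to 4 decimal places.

m_1 = 1.2959

Technical coefficients a_ij = z_ij / X_j:
  a_11 = 0/560 = 0.00, a_21 = 56/560 = 0.10, a_31 = 28/560 = 0.05
  a_12 = 0/280 = 0.00, a_22 = 84/280 = 0.30, a_32 = 42/280 = 0.15
  a_13 = 190/760 = 0.25, a_23 = 114/760 = 0.15, a_33 = 190/760 = 0.25
I − A =
  [   1.00     0.00    -0.25]
  [  -0.10     0.70    -0.15]
  [  -0.05    -0.15     0.75]
Cofactors of I−A, C_ij = (−1)^(i+j)·(minor ij) (rows/columns in the sector order above):
  C_11 = (0.70)(0.75) − (-0.15)(-0.15) = 0.5025
  C_12 = −[(-0.10)(0.75) − (-0.15)(-0.05)] = 0.0825
  C_13 = (-0.10)(-0.15) − (0.70)(-0.05) = 0.0500
  C_21 = −[(0.00)(0.75) − (-0.25)(-0.15)] = 0.0375
  C_22 = (1.00)(0.75) − (-0.25)(-0.05) = 0.7375
  C_23 = −[(1.00)(-0.15) − (0.00)(-0.05)] = 0.1500
  C_31 = (0.00)(-0.15) − (-0.25)(0.70) = 0.1750
  C_32 = −[(1.00)(-0.15) − (-0.25)(-0.10)] = 0.1750
  C_33 = (1.00)(0.70) − (0.00)(-0.10) = 0.7000
det(I−A) = Σ_j (I−A)_1j·C_1j = (1.00)(0.5025) + (0.00)(0.0825) + (-0.25)(0.0500) = 0.4900
adj(I−A) = Cᵀ =
  [ 0.5025   0.0375   0.1750]
  [ 0.0825   0.7375   0.1750]
  [ 0.0500   0.1500   0.7000]
(I − A)⁻¹ = adj(I−A) / det(I−A) ≈
  [   1.02551     0.07653     0.35714]
  [   0.16837     1.50510     0.35714]
  [   0.10204     0.30612     1.42857]
The output multiplier for sector j is the column-j sum of the Leontief inverse (I − A)⁻¹ = adj(I−A) / det(I−A).
Column 1 of adj(I−A): (0.5025, 0.0825, 0.0500); det(I−A) = 0.4900.
m_1 = (0.5025 + 0.0825 + 0.0500) / 0.4900 = 0.635 / 0.4900 ≈ 1.2959.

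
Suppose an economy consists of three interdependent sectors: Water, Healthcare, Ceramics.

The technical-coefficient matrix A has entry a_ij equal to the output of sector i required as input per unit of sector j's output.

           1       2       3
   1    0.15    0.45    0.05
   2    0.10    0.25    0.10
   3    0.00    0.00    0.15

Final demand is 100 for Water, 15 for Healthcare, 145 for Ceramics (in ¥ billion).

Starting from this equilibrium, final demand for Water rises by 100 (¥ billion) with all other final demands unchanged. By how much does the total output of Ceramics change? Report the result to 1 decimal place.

I − A =
  [   0.85    -0.45    -0.05]
  [  -0.10     0.75    -0.10]
  [   0.00     0.00     0.85]
Cofactors of I−A, C_ij = (−1)^(i+j)·(minor ij) (rows/columns in the sector order above):
  C_11 = (0.75)(0.85) − (-0.10)(0.00) = 0.6375
  C_12 = −[(-0.10)(0.85) − (-0.10)(0.00)] = 0.0850
  C_13 = (-0.10)(0.00) − (0.75)(0.00) = 0.0000
  C_21 = −[(-0.45)(0.85) − (-0.05)(0.00)] = 0.3825
  C_22 = (0.85)(0.85) − (-0.05)(0.00) = 0.7225
  C_23 = −[(0.85)(0.00) − (-0.45)(0.00)] = 0.0000
  C_31 = (-0.45)(-0.10) − (-0.05)(0.75) = 0.0825
  C_32 = −[(0.85)(-0.10) − (-0.05)(-0.10)] = 0.0900
  C_33 = (0.85)(0.75) − (-0.45)(-0.10) = 0.5925
det(I−A) = Σ_j (I−A)_1j·C_1j = (0.85)(0.6375) + (-0.45)(0.0850) + (-0.05)(0.0000) = 0.503625
adj(I−A) = Cᵀ =
  [ 0.6375   0.3825   0.0825]
  [ 0.0850   0.7225   0.0900]
  [ 0.0000   0.0000   0.5925]
(I − A)⁻¹ = adj(I−A) / det(I−A) ≈
  [   1.2658     0.7595     0.1638]
  [   0.1688     1.4346     0.1787]
  [   0.0000     0.0000     1.1765]
Δx = (I − A)⁻¹ Δd with Δd having +100 in the Water component and 0 elsewhere.
So Δx_3 = L_31 · (+100), where L_31 = adj(I−A)_31 / det(I−A) = 0.0000 / 0.503625.
Δx_3 = 0.0000 × (+100) / 0.503625 = 0.00 / 0.503625 = 0.0.

Δx_3 = 0.0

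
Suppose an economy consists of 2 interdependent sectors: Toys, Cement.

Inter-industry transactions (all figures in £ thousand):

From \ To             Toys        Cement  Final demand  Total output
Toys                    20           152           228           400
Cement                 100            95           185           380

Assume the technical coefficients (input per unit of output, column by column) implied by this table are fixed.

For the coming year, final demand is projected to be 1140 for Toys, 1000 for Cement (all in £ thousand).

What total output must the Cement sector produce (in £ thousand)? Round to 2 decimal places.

x_C = 2016.33

Technical coefficients a_ij = z_ij / X_j:
  a_TT = 20/400 = 0.05, a_CT = 100/400 = 0.25
  a_TC = 152/380 = 0.40, a_CC = 95/380 = 0.25
I − A =
  [   0.95    -0.40]
  [  -0.25     0.75]
det(I−A) = (0.95)(0.75) − (-0.40)(-0.25) = 0.6125
adj(I−A) = [[0.75, 0.40], [0.25, 0.95]]
(I − A)⁻¹ = adj(I−A) / det(I−A) ≈
  [   1.2245     0.6531]
  [   0.4082     1.5510]
x = (I − A)⁻¹ d = adj(I−A)·d / det(I−A), with det(I−A) = 0.6125:
  x_T = (0.75·1140 + 0.40·1000) / 0.6125 = 1255.00 / 0.6125 ≈ 2048.98
  x_C = (0.25·1140 + 0.95·1000) / 0.6125 = 1235.00 / 0.6125 ≈ 2016.33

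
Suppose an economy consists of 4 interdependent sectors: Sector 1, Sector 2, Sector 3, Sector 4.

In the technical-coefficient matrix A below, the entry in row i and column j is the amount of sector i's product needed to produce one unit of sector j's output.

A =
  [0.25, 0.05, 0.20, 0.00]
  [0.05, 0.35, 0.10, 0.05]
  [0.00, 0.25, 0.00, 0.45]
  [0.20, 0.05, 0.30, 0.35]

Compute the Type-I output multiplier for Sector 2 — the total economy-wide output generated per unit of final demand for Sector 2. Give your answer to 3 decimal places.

I − A =
  [   0.75    -0.05    -0.20     0.00]
  [  -0.05     0.65    -0.10    -0.05]
  [   0.00    -0.25     1.00    -0.45]
  [  -0.20    -0.05    -0.30     0.65]
Compute the cofactors C_ij = (−1)^(i+j)·(3×3 minor ij) of I−A; the adjugate is their transpose:
adj(I−A) = Cᵀ =
  [ 0.310000   0.062750   0.088000   0.065750]
  [ 0.044750   0.368250   0.068500   0.075750]
  [ 0.070250   0.143250   0.312875   0.227625]
  [ 0.131250   0.113750   0.176750   0.463750]
det(I−A) = Σ_j (I−A)_1j·C_1j = (0.75)(0.310000) + (-0.05)(0.044750) + (-0.20)(0.070250) + (0.00)(0.131250) = 0.2162125
(I − A)⁻¹ = adj(I−A) / det(I−A) ≈
  [   1.4338     0.2902     0.4070     0.3041]
  [   0.2070     1.7032     0.3168     0.3503]
  [   0.3249     0.6625     1.4471     1.0528]
  [   0.6070     0.5261     0.8175     2.1449]
The output multiplier for sector j is the column-j sum of the Leontief inverse (I − A)⁻¹ = adj(I−A) / det(I−A).
Column 2 of adj(I−A): (0.062750, 0.368250, 0.143250, 0.113750); det(I−A) = 0.2162125.
m_2 = (0.062750 + 0.368250 + 0.143250 + 0.113750) / 0.2162125 = 0.688 / 0.2162125 ≈ 3.182.

m_2 = 3.182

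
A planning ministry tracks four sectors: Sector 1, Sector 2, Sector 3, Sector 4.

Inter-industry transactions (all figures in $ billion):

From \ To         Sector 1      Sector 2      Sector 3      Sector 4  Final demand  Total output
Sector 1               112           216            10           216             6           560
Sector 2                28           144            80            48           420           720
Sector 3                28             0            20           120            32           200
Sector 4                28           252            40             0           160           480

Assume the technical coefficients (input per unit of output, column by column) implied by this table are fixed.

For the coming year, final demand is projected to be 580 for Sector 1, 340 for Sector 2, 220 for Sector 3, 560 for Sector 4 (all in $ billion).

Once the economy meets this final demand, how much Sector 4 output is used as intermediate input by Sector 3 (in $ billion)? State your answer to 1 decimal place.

Technical coefficients a_ij = z_ij / X_j:
  a_11 = 112/560 = 0.20, a_21 = 28/560 = 0.05, a_31 = 28/560 = 0.05, a_41 = 28/560 = 0.05
  a_12 = 216/720 = 0.30, a_22 = 144/720 = 0.20, a_32 = 0/720 = 0.00, a_42 = 252/720 = 0.35
  a_13 = 10/200 = 0.05, a_23 = 80/200 = 0.40, a_33 = 20/200 = 0.10, a_43 = 40/200 = 0.20
  a_14 = 216/480 = 0.45, a_24 = 48/480 = 0.10, a_34 = 120/480 = 0.25, a_44 = 0/480 = 0.00
I − A =
  [   0.80    -0.30    -0.05    -0.45]
  [  -0.05     0.80    -0.40    -0.10]
  [  -0.05     0.00     0.90    -0.25]
  [  -0.05    -0.35    -0.20     1.00]
Compute the cofactors C_ij = (−1)^(i+j)·(3×3 minor ij) of I−A; the adjugate is their transpose:
adj(I−A) = Cᵀ =
  [ 0.613500   0.401125   0.299250   0.391000]
  [ 0.073000   0.652125   0.334250   0.181625]
  [ 0.052625   0.096625   0.569625   0.175750]
  [ 0.066750   0.267625   0.245875   0.554500]
det(I−A) = Σ_j (I−A)_1j·C_1j = (0.80)(0.613500) + (-0.30)(0.073000) + (-0.05)(0.052625) + (-0.45)(0.066750) = 0.43623125
(I − A)⁻¹ = adj(I−A) / det(I−A) ≈
  [   1.4064     0.9195     0.6860     0.8963]
  [   0.1673     1.4949     0.7662     0.4164]
  [   0.1206     0.2215     1.3058     0.4029]
  [   0.1530     0.6135     0.5636     1.2711]
First solve x = (I − A)⁻¹ d = adj(I−A)·d / det(I−A); in particular x_3 = (0.052625·580 + 0.096625·340 + 0.569625·220 + 0.175750·560) / 0.43623125 = 287.1125 / 0.43623125 ≈ 658.166.
Intermediate flow from 4 to 3: z_43 = a_43 · x_3 = 0.20 × 287.1125 / 0.43623125 = 57.4225 / 0.43623125 ≈ 131.6.

z_43 = 131.6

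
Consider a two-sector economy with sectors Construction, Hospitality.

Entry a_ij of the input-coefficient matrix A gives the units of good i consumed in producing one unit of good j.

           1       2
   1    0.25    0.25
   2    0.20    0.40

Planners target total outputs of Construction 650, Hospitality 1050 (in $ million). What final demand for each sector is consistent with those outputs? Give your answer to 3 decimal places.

I − A =
  [   0.75    -0.25]
  [  -0.20     0.60]
d = (I − A) x:
  d_1 = (+0.75)·650 + (-0.25)·1050 = 225.000
  d_2 = (-0.20)·650 + (+0.60)·1050 = 500.000

d_1 = 225.000, d_2 = 500.000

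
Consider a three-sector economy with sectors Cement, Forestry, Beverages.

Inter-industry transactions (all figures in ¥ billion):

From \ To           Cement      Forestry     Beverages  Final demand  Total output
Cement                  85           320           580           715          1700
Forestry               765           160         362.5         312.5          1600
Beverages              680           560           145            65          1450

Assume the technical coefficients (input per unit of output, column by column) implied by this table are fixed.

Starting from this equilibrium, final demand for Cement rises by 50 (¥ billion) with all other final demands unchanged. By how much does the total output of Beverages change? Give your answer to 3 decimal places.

Δx_3 = 68.385

Technical coefficients a_ij = z_ij / X_j:
  a_11 = 85/1700 = 0.05, a_21 = 765/1700 = 0.45, a_31 = 680/1700 = 0.40
  a_12 = 320/1600 = 0.20, a_22 = 160/1600 = 0.10, a_32 = 560/1600 = 0.35
  a_13 = 580/1450 = 0.40, a_23 = 362.5/1450 = 0.25, a_33 = 145/1450 = 0.10
I − A =
  [   0.95    -0.20    -0.40]
  [  -0.45     0.90    -0.25]
  [  -0.40    -0.35     0.90]
Cofactors of I−A, C_ij = (−1)^(i+j)·(minor ij) (rows/columns in the sector order above):
  C_11 = (0.90)(0.90) − (-0.25)(-0.35) = 0.7225
  C_12 = −[(-0.45)(0.90) − (-0.25)(-0.40)] = 0.5050
  C_13 = (-0.45)(-0.35) − (0.90)(-0.40) = 0.5175
  C_21 = −[(-0.20)(0.90) − (-0.40)(-0.35)] = 0.3200
  C_22 = (0.95)(0.90) − (-0.40)(-0.40) = 0.6950
  C_23 = −[(0.95)(-0.35) − (-0.20)(-0.40)] = 0.4125
  C_31 = (-0.20)(-0.25) − (-0.40)(0.90) = 0.4100
  C_32 = −[(0.95)(-0.25) − (-0.40)(-0.45)] = 0.4175
  C_33 = (0.95)(0.90) − (-0.20)(-0.45) = 0.7650
det(I−A) = Σ_j (I−A)_1j·C_1j = (0.95)(0.7225) + (-0.20)(0.5050) + (-0.40)(0.5175) = 0.378375
adj(I−A) = Cᵀ =
  [ 0.7225   0.3200   0.4100]
  [ 0.5050   0.6950   0.4175]
  [ 0.5175   0.4125   0.7650]
(I − A)⁻¹ = adj(I−A) / det(I−A) ≈
  [   1.9095     0.8457     1.0836]
  [   1.3347     1.8368     1.1034]
  [   1.3677     1.0902     2.0218]
Δx = (I − A)⁻¹ Δd with Δd having +50 in the Cement component and 0 elsewhere.
So Δx_3 = L_31 · (+50), where L_31 = adj(I−A)_31 / det(I−A) = 0.5175 / 0.378375.
Δx_3 = 0.5175 × (+50) / 0.378375 = 25.875 / 0.378375 ≈ 68.385.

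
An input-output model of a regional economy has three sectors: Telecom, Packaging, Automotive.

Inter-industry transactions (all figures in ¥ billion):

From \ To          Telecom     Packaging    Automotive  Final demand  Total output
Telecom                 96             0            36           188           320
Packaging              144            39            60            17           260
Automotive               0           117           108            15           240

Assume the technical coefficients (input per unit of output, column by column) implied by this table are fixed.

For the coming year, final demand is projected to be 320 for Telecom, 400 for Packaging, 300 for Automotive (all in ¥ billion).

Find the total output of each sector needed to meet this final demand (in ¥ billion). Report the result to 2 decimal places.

x_1 = 819.94, x_2 = 1402.64, x_3 = 1693.07

Technical coefficients a_ij = z_ij / X_j:
  a_11 = 96/320 = 0.30, a_21 = 144/320 = 0.45, a_31 = 0/320 = 0.00
  a_12 = 0/260 = 0.00, a_22 = 39/260 = 0.15, a_32 = 117/260 = 0.45
  a_13 = 36/240 = 0.15, a_23 = 60/240 = 0.25, a_33 = 108/240 = 0.45
I − A =
  [   0.70     0.00    -0.15]
  [  -0.45     0.85    -0.25]
  [   0.00    -0.45     0.55]
Cofactors of I−A, C_ij = (−1)^(i+j)·(minor ij) (rows/columns in the sector order above):
  C_11 = (0.85)(0.55) − (-0.25)(-0.45) = 0.3550
  C_12 = −[(-0.45)(0.55) − (-0.25)(0.00)] = 0.2475
  C_13 = (-0.45)(-0.45) − (0.85)(0.00) = 0.2025
  C_21 = −[(0.00)(0.55) − (-0.15)(-0.45)] = 0.0675
  C_22 = (0.70)(0.55) − (-0.15)(0.00) = 0.3850
  C_23 = −[(0.70)(-0.45) − (0.00)(0.00)] = 0.3150
  C_31 = (0.00)(-0.25) − (-0.15)(0.85) = 0.1275
  C_32 = −[(0.70)(-0.25) − (-0.15)(-0.45)] = 0.2425
  C_33 = (0.70)(0.85) − (0.00)(-0.45) = 0.5950
det(I−A) = Σ_j (I−A)_1j·C_1j = (0.70)(0.3550) + (0.00)(0.2475) + (-0.15)(0.2025) = 0.218125
adj(I−A) = Cᵀ =
  [ 0.3550   0.0675   0.1275]
  [ 0.2475   0.3850   0.2425]
  [ 0.2025   0.3150   0.5950]
(I − A)⁻¹ = adj(I−A) / det(I−A) ≈
  [   1.6275     0.3095     0.5845]
  [   1.1347     1.7650     1.1117]
  [   0.9284     1.4441     2.7278]
x = (I − A)⁻¹ d = adj(I−A)·d / det(I−A), with det(I−A) = 0.218125:
  x_1 = (0.3550·320 + 0.0675·400 + 0.1275·300) / 0.218125 = 178.85 / 0.218125 ≈ 819.94
  x_2 = (0.2475·320 + 0.3850·400 + 0.2425·300) / 0.218125 = 305.95 / 0.218125 ≈ 1402.64
  x_3 = (0.2025·320 + 0.3150·400 + 0.5950·300) / 0.218125 = 369.30 / 0.218125 ≈ 1693.07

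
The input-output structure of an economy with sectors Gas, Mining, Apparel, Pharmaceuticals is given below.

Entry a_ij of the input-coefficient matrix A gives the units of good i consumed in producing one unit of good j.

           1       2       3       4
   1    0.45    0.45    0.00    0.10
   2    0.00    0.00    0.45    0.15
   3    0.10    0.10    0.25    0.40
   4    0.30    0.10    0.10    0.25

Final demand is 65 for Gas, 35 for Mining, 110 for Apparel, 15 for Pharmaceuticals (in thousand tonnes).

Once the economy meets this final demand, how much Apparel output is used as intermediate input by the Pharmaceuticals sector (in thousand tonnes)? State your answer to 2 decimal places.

I − A =
  [   0.55    -0.45     0.00    -0.10]
  [   0.00     1.00    -0.45    -0.15]
  [  -0.10    -0.10     0.75    -0.40]
  [  -0.30    -0.10    -0.10     0.75]
Compute the cofactors C_ij = (−1)^(i+j)·(3×3 minor ij) of I−A; the adjugate is their transpose:
adj(I−A) = Cᵀ =
  [ 0.458000   0.243625   0.173125   0.202125]
  [ 0.123000   0.263875   0.180375   0.165375]
  [ 0.198000   0.149000   0.354000   0.245000]
  [ 0.226000   0.152500   0.140500   0.367500]
det(I−A) = Σ_j (I−A)_1j·C_1j = (0.55)(0.458000) + (-0.45)(0.123000) + (0.00)(0.198000) + (-0.10)(0.226000) = 0.17395
(I − A)⁻¹ = adj(I−A) / det(I−A) ≈
  [   2.6329     1.4005     0.9953     1.1620]
  [   0.7071     1.5170     1.0369     0.9507]
  [   1.1383     0.8566     2.0351     1.4085]
  [   1.2992     0.8767     0.8077     2.1127]
First solve x = (I − A)⁻¹ d = adj(I−A)·d / det(I−A); in particular x_4 = (0.226000·65 + 0.152500·35 + 0.140500·110 + 0.367500·15) / 0.17395 = 40.995 / 0.17395 ≈ 235.6712.
Intermediate flow from 3 to 4: z_34 = a_34 · x_4 = 0.40 × 40.995 / 0.17395 = 16.398 / 0.17395 ≈ 94.27.

z_34 = 94.27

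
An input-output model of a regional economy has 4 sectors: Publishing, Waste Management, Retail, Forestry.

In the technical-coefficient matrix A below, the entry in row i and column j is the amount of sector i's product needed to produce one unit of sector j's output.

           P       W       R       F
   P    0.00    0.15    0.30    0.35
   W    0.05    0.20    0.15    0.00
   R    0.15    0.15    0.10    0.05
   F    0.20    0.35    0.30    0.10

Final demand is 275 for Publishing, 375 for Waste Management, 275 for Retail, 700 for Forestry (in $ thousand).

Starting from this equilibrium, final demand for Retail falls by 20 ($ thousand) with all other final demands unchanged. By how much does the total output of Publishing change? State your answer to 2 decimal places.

I − A =
  [   1.00    -0.15    -0.30    -0.35]
  [  -0.05     0.80    -0.15     0.00]
  [  -0.15    -0.15     0.90    -0.05]
  [  -0.20    -0.35    -0.30     0.90]
Compute the cofactors C_ij = (−1)^(i+j)·(3×3 minor ij) of I−A; the adjugate is their transpose:
adj(I−A) = Cᵀ =
  [ 0.613125   0.291000   0.338625   0.257250]
  [ 0.061500   0.672750   0.143250   0.031875]
  [ 0.123625   0.182125   0.651125   0.084250]
  [ 0.201375   0.387000   0.348000   0.649125]
det(I−A) = Σ_j (I−A)_1j·C_1j = (1.00)(0.613125) + (-0.15)(0.061500) + (-0.30)(0.123625) + (-0.35)(0.201375) = 0.49633125
(I − A)⁻¹ = adj(I−A) / det(I−A) ≈
  [   1.2353     0.5863     0.6823     0.5183]
  [   0.1239     1.3554     0.2886     0.0642]
  [   0.2491     0.3669     1.3119     0.1697]
  [   0.4057     0.7797     0.7011     1.3078]
Δx = (I − A)⁻¹ Δd with Δd having -20 in the Retail component and 0 elsewhere.
So Δx_P = L_PR · (-20), where L_PR = adj(I−A)_PR / det(I−A) = 0.338625 / 0.49633125.
Δx_P = 0.338625 × (-20) / 0.49633125 = -6.7725 / 0.49633125 ≈ -13.65.

Δx_P = -13.65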